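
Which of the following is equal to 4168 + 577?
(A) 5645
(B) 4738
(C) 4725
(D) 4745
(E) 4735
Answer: D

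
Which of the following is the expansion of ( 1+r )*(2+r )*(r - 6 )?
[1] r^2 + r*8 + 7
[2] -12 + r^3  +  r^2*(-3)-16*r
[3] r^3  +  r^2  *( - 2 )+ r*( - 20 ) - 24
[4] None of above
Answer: 2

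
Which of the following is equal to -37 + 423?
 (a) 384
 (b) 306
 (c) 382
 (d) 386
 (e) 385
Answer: d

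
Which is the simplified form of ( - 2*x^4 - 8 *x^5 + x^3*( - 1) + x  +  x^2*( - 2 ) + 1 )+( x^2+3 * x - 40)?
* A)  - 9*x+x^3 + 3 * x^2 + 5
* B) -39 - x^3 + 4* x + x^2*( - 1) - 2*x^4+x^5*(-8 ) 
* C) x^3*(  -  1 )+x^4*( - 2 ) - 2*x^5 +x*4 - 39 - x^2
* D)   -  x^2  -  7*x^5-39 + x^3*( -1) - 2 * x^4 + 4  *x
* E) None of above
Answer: B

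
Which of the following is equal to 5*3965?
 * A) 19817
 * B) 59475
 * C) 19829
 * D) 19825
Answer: D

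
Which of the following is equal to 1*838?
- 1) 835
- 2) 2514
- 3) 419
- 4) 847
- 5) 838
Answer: 5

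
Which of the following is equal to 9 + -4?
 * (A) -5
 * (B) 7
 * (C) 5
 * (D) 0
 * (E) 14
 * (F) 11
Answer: C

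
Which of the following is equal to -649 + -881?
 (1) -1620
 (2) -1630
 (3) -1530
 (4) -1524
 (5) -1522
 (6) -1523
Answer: 3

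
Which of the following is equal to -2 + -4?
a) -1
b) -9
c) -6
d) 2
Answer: c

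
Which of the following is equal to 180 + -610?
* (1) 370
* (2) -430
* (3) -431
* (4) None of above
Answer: 2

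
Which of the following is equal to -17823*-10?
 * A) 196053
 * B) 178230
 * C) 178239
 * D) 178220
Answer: B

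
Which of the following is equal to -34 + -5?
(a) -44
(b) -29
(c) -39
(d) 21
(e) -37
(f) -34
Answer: c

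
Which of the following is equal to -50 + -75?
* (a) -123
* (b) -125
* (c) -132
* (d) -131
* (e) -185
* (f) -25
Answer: b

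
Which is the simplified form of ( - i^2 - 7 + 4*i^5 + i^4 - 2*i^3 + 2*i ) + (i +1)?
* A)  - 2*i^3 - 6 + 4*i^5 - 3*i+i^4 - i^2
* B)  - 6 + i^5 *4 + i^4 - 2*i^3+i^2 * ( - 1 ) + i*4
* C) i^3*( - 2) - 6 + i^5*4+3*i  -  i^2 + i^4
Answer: C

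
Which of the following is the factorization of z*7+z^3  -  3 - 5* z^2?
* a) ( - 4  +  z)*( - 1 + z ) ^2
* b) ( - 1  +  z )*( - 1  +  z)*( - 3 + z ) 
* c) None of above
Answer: b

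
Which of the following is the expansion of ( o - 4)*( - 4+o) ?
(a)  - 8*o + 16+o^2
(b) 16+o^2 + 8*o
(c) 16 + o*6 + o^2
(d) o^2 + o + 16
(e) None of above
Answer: a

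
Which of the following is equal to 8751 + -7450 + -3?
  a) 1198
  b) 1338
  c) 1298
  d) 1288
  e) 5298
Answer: c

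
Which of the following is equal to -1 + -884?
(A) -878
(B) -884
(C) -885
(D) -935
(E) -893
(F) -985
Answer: C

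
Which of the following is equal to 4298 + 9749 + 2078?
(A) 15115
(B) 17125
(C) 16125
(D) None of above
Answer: C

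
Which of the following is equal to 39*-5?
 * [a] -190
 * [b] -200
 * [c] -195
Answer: c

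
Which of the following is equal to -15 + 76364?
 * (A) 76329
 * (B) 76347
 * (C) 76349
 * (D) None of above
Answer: C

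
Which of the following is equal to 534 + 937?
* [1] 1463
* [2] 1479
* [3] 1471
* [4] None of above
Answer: 3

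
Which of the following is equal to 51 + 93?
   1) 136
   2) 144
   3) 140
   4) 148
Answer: 2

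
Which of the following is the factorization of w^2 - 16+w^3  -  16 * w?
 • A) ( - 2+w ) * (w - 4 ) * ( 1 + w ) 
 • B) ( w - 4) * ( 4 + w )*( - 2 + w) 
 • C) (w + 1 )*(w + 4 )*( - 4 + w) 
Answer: C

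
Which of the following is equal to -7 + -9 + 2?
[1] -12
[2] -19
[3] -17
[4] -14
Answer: 4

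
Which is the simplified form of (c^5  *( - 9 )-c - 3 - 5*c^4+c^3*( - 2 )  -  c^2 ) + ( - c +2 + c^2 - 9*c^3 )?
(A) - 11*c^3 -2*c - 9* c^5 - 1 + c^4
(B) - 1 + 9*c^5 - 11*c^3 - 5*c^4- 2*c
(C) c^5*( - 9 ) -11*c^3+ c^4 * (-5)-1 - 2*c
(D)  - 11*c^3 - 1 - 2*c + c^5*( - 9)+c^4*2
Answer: C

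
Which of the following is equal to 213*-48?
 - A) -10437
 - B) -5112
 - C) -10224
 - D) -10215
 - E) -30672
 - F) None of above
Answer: C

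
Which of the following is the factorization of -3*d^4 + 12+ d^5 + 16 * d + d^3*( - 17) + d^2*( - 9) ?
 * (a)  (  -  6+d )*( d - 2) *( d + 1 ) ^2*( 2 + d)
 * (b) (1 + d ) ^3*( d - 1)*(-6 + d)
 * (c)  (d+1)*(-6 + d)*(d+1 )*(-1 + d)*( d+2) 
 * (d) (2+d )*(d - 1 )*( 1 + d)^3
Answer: c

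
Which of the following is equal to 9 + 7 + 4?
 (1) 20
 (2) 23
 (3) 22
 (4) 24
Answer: 1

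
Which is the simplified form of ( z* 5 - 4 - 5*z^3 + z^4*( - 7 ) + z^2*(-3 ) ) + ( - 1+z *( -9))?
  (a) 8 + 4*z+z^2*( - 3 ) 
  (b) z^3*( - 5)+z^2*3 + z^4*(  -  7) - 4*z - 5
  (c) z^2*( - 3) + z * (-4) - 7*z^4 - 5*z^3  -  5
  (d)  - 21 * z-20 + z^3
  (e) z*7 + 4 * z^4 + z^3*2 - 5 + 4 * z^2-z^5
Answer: c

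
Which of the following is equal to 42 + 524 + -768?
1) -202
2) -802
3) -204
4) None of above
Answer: 1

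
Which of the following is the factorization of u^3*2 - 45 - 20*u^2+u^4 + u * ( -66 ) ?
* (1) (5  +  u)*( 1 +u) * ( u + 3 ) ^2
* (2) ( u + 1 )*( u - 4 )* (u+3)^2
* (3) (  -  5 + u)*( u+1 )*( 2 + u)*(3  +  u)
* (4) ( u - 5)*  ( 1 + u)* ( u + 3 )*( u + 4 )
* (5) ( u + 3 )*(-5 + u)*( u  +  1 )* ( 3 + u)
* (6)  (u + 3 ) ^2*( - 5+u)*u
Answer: 5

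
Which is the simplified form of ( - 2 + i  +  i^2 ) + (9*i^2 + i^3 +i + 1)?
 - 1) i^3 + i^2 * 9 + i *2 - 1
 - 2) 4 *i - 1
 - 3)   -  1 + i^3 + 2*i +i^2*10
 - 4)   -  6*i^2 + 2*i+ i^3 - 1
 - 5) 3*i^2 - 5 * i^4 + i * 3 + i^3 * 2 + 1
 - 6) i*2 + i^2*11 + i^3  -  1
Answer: 3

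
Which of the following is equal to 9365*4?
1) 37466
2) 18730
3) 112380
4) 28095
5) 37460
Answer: 5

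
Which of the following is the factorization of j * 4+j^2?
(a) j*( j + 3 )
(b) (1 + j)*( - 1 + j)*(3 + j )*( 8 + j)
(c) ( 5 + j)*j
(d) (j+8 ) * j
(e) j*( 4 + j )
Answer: e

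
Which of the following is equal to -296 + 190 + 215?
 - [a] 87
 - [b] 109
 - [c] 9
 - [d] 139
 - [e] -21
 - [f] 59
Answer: b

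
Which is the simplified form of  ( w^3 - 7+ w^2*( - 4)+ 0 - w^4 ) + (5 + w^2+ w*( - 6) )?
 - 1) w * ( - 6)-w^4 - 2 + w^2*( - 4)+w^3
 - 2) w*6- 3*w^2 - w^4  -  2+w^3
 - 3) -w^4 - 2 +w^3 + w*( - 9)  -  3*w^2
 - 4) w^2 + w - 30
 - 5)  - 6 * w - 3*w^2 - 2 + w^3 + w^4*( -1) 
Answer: 5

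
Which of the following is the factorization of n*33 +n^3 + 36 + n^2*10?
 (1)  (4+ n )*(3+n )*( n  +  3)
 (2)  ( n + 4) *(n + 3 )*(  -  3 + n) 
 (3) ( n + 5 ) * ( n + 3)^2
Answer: 1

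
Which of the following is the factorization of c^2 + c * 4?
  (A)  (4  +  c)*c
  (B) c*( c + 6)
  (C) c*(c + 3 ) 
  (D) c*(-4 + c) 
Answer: A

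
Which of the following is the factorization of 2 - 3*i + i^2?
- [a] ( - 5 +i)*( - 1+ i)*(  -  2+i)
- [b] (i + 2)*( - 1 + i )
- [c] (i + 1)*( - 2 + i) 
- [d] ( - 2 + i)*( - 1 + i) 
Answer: d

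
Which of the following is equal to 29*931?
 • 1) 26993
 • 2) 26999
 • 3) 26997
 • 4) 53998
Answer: 2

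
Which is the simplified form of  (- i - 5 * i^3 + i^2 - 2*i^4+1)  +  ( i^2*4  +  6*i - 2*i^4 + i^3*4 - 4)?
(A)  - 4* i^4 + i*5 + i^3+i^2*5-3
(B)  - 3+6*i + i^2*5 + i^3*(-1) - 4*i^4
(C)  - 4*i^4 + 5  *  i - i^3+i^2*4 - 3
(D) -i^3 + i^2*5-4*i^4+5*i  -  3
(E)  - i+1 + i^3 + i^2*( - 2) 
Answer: D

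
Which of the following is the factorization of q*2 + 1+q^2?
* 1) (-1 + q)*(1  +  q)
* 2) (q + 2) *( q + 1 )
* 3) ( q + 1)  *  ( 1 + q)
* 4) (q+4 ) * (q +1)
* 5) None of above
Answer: 3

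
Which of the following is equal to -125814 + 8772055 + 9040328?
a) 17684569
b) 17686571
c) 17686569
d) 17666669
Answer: c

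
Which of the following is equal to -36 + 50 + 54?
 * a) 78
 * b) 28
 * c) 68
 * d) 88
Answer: c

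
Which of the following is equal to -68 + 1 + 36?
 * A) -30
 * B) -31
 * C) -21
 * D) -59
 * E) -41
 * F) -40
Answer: B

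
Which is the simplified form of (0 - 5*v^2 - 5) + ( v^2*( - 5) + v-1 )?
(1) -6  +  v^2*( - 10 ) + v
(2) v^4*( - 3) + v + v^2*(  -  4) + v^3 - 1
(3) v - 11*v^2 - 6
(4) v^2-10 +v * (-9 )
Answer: 1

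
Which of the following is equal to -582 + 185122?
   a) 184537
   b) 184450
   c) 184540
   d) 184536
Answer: c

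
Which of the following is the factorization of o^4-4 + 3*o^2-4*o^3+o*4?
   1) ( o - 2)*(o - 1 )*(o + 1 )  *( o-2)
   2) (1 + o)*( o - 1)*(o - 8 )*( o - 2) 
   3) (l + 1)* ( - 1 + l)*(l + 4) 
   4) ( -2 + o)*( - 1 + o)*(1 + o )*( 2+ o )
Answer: 1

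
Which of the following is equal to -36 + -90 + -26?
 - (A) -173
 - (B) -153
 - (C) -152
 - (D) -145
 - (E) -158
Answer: C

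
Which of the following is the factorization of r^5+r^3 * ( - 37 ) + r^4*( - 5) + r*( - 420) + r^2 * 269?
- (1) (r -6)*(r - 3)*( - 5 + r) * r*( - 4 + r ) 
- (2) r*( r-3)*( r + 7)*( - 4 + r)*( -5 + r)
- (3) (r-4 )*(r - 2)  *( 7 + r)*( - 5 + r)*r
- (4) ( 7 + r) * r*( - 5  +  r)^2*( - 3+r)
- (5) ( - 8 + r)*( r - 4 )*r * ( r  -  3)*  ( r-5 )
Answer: 2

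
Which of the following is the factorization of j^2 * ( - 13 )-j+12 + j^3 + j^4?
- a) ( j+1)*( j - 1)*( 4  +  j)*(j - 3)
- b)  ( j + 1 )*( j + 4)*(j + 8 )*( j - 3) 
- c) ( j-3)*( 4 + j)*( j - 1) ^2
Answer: a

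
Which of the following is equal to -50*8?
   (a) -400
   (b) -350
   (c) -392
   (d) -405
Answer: a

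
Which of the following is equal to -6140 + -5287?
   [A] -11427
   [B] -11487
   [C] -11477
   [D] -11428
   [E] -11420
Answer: A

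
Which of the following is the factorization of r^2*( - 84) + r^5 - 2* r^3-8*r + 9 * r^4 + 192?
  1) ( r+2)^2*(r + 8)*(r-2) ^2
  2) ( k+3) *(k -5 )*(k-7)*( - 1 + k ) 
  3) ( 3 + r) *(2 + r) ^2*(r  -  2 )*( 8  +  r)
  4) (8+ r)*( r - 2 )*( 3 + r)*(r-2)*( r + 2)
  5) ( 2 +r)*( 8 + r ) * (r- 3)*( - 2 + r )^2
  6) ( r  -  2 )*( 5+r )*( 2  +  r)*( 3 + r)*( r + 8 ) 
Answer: 4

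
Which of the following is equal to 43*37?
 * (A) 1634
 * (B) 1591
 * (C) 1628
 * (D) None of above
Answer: B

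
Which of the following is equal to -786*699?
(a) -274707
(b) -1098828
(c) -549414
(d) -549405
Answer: c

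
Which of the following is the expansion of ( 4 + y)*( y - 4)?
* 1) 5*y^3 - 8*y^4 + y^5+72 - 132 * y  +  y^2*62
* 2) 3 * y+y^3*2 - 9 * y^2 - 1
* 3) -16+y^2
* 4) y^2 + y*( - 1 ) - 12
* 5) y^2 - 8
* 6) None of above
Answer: 3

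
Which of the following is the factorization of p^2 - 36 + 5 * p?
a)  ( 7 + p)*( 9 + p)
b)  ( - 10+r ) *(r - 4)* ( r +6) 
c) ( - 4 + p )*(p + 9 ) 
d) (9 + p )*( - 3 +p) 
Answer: c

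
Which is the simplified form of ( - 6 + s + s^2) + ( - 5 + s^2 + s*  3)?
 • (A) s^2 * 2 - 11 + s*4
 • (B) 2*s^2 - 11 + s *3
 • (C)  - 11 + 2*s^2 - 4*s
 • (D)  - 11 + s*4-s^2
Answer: A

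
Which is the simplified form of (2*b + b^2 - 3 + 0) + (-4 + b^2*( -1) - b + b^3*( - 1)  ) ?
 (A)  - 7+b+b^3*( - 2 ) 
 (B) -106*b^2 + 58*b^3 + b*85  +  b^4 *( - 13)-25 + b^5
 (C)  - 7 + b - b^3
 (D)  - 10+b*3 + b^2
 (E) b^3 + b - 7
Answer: C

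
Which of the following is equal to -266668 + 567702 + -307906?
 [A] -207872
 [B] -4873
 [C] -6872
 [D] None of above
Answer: C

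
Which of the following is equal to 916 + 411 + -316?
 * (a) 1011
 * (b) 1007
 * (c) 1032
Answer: a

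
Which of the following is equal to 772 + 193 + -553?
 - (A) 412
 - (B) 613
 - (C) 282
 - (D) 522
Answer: A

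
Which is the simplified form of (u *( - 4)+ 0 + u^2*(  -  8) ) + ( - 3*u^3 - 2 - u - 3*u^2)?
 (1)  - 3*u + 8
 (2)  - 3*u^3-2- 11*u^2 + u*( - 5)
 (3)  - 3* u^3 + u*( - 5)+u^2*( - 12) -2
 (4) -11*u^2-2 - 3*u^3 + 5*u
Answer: 2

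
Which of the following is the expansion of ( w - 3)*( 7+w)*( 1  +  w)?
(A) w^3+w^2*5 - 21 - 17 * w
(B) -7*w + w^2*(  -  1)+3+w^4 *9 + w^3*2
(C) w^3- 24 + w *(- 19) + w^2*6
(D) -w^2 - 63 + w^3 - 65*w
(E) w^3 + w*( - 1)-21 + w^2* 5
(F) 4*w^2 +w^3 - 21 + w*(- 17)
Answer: A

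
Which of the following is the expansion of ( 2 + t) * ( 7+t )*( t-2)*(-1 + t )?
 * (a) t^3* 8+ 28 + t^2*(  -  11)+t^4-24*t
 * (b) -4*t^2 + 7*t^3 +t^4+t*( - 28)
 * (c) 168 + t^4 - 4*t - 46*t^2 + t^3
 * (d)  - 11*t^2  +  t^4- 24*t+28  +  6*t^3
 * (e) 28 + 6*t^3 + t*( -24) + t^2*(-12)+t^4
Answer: d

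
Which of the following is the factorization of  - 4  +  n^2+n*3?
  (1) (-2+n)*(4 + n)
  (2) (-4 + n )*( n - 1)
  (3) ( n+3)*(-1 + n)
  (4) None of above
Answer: 4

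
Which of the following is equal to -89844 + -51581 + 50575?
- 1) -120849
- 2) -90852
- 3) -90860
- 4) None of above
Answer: 4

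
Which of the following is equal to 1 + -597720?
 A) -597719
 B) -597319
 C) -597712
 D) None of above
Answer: A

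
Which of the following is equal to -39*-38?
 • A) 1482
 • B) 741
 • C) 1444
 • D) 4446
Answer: A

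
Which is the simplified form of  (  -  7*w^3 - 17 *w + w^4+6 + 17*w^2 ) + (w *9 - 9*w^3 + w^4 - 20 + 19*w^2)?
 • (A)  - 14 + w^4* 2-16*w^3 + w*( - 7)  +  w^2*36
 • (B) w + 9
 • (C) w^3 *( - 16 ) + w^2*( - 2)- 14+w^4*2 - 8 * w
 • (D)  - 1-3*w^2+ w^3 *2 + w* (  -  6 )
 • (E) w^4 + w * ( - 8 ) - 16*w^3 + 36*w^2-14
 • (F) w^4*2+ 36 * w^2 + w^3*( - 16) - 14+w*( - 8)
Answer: F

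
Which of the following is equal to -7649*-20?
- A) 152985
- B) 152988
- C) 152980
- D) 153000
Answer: C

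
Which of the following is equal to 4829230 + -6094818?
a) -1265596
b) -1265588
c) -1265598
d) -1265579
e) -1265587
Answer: b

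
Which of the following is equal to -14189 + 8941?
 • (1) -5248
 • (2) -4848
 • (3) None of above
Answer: 1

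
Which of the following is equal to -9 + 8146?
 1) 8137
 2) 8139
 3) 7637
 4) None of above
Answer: 1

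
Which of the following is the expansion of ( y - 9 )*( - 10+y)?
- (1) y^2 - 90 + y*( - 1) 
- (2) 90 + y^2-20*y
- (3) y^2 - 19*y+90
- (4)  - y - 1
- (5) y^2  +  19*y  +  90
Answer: 3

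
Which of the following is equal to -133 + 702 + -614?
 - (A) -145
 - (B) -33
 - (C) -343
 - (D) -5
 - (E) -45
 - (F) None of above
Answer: E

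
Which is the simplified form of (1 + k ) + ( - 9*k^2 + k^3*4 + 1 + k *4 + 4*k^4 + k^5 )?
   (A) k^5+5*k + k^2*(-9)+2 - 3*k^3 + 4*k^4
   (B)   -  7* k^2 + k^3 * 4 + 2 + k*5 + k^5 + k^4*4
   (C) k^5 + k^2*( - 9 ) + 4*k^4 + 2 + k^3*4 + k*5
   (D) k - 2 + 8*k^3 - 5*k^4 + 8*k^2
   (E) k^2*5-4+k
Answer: C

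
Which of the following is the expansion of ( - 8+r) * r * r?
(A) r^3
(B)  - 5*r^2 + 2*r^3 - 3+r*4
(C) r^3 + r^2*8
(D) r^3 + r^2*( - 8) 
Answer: D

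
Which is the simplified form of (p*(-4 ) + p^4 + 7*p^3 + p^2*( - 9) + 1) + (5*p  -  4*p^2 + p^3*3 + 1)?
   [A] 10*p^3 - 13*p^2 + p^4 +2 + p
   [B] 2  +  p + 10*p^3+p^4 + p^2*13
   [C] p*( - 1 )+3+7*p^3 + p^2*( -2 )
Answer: A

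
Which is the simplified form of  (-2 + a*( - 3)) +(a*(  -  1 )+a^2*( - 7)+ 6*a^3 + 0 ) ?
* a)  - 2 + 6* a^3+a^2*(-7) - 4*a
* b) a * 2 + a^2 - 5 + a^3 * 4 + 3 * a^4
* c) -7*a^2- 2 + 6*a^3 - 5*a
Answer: a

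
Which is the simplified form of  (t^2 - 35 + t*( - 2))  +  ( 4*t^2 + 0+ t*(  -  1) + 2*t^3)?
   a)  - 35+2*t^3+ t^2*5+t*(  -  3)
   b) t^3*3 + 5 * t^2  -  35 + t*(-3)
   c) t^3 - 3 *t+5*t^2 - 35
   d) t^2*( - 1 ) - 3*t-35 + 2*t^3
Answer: a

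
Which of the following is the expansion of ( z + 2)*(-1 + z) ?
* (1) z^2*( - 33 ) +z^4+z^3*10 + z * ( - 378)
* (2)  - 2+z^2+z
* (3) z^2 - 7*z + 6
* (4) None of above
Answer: 2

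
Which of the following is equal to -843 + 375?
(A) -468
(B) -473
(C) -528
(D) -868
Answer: A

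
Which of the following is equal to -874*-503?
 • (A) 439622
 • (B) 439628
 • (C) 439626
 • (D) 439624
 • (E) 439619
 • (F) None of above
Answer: A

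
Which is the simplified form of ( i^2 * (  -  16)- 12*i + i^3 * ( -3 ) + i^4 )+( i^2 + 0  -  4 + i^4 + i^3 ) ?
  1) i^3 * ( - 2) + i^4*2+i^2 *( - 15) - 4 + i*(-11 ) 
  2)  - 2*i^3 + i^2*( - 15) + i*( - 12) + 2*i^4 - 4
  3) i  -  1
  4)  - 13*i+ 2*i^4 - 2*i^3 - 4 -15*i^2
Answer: 2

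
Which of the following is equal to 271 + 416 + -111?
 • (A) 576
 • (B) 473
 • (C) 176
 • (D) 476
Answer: A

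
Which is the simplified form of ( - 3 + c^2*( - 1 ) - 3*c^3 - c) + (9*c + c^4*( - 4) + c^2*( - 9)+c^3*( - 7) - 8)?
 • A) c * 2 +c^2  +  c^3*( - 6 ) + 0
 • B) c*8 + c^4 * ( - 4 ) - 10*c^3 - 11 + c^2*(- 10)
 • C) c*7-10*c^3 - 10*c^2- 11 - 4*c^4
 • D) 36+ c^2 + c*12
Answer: B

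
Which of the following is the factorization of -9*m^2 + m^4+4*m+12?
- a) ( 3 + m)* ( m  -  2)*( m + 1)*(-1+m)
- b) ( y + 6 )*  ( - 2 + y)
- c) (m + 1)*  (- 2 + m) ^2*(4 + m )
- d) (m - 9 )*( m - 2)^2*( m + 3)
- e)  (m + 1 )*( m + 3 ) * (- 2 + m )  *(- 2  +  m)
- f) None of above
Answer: e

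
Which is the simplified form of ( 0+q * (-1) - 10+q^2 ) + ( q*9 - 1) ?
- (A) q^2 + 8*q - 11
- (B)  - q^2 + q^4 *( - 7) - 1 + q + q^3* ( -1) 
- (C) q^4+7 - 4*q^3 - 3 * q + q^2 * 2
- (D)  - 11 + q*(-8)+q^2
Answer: A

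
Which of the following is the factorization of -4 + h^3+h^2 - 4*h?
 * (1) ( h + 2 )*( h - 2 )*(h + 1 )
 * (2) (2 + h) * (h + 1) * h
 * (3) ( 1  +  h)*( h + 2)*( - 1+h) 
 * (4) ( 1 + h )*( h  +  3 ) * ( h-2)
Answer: 1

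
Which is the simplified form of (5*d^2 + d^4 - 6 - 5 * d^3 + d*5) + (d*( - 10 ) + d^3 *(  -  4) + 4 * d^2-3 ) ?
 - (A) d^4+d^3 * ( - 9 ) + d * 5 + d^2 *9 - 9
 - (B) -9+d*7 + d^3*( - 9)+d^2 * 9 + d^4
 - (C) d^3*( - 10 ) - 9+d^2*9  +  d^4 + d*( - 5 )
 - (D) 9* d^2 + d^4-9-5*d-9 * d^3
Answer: D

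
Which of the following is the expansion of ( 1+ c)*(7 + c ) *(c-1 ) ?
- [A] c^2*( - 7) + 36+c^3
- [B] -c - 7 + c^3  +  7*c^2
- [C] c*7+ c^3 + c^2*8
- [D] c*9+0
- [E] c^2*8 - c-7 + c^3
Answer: B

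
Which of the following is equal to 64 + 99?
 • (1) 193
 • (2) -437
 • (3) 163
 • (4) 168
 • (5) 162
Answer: 3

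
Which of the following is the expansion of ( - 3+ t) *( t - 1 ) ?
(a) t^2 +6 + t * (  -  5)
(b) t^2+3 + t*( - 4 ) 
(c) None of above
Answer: b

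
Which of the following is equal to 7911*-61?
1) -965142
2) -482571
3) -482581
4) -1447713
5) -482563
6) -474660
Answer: 2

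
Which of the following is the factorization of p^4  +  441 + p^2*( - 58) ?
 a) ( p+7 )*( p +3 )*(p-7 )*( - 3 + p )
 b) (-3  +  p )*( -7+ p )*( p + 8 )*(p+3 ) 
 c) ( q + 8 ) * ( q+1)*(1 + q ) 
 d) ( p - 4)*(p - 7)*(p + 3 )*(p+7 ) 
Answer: a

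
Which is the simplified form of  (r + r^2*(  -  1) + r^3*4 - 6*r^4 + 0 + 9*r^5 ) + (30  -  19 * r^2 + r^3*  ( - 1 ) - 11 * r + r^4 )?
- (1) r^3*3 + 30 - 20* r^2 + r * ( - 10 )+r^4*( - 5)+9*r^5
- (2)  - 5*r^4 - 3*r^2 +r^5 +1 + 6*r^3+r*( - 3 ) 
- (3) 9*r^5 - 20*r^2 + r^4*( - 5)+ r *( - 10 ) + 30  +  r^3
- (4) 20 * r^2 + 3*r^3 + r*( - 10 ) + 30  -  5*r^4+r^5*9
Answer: 1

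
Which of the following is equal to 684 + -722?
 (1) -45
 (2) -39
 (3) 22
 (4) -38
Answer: 4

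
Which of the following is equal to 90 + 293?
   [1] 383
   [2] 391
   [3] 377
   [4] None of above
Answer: 1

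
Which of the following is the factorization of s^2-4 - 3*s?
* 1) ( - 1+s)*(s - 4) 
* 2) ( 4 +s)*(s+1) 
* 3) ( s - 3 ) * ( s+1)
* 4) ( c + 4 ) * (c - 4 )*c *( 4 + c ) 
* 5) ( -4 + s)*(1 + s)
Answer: 5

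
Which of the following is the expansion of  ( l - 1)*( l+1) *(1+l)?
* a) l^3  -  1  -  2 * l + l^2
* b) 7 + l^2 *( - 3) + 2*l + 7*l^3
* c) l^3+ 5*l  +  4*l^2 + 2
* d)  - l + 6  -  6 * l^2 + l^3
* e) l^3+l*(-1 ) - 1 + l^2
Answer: e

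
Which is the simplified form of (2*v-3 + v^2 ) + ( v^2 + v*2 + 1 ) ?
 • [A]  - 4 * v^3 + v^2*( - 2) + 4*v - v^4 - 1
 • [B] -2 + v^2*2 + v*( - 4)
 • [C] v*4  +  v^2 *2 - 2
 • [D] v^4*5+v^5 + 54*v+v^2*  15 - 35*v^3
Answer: C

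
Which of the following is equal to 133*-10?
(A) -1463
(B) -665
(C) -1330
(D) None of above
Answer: C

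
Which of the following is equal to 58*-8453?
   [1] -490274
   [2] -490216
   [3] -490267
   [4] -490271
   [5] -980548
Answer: 1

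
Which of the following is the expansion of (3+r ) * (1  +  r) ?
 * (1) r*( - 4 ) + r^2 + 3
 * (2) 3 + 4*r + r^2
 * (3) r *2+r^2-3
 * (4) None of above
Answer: 2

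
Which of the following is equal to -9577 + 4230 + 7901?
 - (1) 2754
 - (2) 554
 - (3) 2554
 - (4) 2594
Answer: 3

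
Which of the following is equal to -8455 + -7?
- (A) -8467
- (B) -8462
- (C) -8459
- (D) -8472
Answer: B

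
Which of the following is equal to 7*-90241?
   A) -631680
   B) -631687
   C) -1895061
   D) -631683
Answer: B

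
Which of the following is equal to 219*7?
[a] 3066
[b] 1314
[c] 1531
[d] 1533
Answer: d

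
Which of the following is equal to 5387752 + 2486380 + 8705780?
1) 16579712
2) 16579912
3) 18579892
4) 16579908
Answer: 2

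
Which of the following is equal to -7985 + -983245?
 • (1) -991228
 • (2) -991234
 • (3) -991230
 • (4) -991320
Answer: 3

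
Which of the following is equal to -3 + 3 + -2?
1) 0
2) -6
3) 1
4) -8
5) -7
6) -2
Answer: 6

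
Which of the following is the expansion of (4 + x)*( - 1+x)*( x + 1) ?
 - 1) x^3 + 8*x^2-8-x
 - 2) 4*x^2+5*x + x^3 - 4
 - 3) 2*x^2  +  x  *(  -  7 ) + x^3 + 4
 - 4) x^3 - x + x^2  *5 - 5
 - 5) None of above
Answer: 5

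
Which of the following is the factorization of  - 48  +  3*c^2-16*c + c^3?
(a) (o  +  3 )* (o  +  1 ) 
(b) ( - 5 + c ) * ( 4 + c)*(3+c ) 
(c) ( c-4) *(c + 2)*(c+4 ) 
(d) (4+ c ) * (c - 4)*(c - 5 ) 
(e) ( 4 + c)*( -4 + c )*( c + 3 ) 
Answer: e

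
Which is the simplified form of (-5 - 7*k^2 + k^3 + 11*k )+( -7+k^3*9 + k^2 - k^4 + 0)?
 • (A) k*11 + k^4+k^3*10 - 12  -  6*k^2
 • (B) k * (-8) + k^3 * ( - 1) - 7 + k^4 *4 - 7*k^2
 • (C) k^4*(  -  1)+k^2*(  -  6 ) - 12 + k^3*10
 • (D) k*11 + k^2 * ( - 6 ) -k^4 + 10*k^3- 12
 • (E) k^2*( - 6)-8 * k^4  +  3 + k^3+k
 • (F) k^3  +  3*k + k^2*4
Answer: D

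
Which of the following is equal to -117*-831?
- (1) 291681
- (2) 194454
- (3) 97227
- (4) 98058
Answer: 3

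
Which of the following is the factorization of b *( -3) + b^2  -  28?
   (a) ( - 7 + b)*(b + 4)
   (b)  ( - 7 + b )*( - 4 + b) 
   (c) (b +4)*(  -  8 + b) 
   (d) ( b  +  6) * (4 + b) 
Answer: a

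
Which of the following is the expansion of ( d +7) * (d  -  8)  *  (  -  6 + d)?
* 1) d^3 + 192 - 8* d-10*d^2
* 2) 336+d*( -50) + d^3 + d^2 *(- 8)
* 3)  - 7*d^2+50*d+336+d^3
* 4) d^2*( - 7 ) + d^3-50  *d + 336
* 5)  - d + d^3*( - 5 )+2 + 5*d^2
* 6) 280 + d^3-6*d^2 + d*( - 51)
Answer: 4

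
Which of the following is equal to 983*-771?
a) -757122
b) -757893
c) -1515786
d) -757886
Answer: b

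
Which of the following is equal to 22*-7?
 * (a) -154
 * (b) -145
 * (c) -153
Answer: a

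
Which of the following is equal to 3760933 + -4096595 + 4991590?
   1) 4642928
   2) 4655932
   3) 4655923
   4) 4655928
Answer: 4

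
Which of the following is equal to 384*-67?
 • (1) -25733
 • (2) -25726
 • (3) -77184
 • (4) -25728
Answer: 4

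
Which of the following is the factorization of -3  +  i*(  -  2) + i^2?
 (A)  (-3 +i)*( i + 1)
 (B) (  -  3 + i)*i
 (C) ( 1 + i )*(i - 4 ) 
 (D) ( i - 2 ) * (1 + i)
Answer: A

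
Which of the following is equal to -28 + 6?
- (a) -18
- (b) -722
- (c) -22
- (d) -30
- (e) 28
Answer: c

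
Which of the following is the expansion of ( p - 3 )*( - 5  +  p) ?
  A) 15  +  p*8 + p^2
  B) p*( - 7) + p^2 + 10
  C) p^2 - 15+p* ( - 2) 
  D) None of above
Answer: D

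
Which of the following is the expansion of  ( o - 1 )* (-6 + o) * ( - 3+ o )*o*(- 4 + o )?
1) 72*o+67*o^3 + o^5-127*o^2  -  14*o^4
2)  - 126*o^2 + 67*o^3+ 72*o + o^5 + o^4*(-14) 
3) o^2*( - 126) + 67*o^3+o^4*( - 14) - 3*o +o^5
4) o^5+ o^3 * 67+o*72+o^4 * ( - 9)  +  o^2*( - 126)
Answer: 2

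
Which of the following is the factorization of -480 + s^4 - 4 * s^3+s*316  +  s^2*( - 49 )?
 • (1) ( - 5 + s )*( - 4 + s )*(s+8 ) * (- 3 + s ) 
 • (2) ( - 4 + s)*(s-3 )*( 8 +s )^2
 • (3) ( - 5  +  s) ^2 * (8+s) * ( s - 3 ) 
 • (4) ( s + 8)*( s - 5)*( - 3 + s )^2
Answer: 1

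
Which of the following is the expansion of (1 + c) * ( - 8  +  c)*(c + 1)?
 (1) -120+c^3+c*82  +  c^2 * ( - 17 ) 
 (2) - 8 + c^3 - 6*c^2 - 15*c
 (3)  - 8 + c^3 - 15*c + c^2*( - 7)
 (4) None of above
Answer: 2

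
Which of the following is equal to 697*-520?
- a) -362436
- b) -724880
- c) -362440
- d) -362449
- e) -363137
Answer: c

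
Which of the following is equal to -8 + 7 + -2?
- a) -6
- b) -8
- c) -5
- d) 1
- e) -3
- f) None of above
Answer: e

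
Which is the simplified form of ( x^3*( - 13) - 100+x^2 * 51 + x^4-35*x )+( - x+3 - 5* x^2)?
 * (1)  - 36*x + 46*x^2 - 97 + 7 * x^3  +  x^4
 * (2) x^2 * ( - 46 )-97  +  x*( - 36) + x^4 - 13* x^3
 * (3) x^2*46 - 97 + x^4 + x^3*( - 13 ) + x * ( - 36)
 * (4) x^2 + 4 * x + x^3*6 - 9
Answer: 3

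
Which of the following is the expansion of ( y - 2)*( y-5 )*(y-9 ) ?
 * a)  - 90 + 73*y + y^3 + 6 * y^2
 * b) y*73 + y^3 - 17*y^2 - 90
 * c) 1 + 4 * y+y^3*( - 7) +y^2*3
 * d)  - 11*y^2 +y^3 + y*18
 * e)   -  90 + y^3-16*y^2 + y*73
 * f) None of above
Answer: e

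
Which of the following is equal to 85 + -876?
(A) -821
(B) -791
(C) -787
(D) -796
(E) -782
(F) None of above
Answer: B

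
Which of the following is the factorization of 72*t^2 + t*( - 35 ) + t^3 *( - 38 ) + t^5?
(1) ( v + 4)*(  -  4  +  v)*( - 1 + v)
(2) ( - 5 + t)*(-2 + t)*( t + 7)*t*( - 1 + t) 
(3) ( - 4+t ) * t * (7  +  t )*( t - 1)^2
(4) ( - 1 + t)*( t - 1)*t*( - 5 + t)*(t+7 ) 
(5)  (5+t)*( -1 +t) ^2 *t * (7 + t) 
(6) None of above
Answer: 4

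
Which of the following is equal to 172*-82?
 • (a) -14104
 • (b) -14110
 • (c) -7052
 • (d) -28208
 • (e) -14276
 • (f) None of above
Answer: a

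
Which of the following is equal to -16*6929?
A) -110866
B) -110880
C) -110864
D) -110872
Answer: C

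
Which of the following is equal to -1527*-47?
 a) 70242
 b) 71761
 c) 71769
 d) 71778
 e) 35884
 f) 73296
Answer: c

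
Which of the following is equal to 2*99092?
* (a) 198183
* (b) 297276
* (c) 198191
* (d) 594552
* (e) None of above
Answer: e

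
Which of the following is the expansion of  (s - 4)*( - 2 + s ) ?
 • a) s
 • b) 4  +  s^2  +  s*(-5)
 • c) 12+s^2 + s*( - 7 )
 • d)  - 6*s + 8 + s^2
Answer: d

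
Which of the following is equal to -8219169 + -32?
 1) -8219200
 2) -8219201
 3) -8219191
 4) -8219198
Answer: 2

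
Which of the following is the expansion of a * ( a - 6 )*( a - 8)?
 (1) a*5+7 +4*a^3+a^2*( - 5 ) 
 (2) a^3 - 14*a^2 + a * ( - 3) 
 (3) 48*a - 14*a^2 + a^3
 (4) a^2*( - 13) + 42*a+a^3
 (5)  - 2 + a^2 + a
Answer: 3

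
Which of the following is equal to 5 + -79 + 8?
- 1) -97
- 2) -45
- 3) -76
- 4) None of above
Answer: 4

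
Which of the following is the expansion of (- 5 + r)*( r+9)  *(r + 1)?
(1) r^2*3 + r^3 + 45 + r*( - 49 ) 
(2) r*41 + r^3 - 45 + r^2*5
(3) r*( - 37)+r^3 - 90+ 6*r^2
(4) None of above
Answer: 4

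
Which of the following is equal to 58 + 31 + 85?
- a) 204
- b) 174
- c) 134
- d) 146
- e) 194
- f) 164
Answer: b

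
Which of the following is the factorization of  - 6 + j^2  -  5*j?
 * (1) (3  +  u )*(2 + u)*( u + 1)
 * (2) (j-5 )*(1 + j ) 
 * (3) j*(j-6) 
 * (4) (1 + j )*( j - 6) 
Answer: 4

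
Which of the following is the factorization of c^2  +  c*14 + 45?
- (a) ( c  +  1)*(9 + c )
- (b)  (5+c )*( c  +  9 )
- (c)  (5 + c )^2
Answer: b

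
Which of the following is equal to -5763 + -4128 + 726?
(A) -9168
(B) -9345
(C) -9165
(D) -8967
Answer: C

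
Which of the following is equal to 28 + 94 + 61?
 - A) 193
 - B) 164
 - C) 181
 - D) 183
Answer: D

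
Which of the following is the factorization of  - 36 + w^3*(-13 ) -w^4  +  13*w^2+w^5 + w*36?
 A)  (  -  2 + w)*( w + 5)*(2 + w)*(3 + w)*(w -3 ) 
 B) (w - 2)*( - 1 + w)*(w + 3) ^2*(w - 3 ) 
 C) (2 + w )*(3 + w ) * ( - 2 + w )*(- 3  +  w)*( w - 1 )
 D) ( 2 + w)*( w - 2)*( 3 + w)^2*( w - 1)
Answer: C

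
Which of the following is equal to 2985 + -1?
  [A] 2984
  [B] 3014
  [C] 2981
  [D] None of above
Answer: A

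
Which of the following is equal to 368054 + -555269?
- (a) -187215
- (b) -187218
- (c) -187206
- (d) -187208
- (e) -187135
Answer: a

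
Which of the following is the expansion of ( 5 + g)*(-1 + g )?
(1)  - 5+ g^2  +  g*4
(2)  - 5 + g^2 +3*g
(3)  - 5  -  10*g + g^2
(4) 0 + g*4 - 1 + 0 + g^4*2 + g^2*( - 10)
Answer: 1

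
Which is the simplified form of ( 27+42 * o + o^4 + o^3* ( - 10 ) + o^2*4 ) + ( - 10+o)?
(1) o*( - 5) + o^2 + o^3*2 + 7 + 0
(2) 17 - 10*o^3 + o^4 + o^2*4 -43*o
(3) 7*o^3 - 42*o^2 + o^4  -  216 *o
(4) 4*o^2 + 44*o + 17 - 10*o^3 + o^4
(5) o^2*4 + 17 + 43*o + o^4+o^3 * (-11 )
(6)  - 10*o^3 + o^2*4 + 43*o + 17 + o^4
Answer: 6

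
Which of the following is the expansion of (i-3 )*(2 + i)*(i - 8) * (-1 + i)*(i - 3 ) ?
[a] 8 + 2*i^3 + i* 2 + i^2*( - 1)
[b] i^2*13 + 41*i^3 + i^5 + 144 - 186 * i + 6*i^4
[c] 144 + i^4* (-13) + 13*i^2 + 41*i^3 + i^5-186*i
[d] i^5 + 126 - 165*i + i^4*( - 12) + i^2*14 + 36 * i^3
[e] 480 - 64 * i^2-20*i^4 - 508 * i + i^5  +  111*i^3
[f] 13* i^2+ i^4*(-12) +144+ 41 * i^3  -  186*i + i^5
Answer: c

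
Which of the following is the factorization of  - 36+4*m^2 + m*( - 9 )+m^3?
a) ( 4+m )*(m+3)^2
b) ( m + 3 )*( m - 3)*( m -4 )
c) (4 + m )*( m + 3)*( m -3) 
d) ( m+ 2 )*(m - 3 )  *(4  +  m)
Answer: c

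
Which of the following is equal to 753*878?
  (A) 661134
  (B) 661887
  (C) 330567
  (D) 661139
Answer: A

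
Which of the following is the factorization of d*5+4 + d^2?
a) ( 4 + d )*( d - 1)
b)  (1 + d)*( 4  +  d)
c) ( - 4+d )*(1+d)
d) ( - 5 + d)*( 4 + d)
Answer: b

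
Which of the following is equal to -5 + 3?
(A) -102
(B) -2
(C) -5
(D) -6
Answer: B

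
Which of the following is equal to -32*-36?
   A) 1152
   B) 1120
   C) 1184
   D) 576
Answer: A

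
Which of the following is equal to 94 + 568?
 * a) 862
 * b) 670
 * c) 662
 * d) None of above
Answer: c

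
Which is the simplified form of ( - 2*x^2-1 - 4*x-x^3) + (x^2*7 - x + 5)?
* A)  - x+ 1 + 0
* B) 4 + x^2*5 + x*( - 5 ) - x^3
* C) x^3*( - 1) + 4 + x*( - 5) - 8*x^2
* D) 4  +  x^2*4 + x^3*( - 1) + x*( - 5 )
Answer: B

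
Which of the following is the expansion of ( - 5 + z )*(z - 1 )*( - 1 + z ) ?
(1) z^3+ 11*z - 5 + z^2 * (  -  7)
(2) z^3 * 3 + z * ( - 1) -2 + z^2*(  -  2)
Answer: 1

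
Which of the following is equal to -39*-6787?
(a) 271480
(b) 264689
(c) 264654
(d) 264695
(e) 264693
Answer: e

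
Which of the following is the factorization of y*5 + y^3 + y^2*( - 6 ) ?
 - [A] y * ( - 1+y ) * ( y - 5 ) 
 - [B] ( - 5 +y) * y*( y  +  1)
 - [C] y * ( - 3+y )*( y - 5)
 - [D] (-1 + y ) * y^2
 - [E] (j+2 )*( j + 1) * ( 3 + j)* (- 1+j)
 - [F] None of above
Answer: A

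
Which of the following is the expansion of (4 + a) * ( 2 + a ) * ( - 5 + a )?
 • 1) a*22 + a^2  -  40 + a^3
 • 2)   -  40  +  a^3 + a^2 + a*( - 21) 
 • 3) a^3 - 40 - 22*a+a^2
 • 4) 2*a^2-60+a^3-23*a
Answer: 3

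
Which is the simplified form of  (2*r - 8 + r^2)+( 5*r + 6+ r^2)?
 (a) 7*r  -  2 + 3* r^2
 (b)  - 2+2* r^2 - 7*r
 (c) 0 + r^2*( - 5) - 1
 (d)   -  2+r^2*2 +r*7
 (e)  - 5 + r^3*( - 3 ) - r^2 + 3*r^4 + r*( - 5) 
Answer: d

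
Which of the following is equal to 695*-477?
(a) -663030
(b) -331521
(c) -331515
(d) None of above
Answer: c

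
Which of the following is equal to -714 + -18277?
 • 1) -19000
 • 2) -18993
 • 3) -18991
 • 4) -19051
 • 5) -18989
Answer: 3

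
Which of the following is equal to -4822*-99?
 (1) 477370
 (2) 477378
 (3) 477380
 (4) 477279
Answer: 2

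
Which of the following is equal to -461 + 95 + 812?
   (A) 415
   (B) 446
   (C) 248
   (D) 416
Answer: B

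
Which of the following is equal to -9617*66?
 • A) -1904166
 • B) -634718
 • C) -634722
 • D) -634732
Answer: C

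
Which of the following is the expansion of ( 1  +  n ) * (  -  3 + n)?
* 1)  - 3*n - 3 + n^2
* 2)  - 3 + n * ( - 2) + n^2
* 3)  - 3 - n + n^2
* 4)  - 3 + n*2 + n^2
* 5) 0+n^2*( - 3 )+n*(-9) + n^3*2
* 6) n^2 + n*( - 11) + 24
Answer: 2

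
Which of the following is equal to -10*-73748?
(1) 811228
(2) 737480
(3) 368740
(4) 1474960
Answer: 2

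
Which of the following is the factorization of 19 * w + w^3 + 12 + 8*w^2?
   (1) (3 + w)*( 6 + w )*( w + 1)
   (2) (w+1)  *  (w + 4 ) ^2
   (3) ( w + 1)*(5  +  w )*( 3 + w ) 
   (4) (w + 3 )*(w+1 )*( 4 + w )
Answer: 4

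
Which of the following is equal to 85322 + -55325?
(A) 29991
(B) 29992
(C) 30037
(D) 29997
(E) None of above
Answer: D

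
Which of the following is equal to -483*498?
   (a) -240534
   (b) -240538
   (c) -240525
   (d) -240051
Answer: a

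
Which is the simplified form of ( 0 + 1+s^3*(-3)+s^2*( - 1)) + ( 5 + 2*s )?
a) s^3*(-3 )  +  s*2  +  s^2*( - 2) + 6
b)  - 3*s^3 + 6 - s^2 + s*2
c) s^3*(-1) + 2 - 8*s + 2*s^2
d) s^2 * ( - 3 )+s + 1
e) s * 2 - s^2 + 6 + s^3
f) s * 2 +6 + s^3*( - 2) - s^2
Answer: b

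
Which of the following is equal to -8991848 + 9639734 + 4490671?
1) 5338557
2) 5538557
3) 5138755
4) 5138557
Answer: 4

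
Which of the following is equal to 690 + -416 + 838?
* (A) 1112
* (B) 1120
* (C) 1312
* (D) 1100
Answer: A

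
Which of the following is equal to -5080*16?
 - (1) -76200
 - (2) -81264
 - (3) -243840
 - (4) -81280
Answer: 4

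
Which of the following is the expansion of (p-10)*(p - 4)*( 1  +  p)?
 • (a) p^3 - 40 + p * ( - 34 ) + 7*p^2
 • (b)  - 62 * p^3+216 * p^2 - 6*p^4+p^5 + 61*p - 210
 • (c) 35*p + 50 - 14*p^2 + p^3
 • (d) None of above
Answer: d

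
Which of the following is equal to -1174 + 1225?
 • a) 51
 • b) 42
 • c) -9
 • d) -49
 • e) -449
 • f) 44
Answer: a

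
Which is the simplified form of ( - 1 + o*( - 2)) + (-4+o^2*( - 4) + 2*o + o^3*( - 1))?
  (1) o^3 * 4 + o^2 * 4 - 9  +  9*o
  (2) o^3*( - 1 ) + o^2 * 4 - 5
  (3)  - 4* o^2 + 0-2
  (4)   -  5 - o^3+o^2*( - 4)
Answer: 4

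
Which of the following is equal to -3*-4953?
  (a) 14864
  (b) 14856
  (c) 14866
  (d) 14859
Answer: d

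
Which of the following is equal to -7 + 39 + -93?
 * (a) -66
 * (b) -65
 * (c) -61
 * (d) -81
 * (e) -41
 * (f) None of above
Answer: c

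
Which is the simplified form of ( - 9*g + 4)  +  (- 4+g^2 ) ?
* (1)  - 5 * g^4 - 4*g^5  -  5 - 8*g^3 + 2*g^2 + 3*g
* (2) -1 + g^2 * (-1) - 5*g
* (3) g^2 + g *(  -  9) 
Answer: 3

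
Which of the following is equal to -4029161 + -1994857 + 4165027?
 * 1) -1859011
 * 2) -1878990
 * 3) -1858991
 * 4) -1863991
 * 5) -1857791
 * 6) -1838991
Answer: 3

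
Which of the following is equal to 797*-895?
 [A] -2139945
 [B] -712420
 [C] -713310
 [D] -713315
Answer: D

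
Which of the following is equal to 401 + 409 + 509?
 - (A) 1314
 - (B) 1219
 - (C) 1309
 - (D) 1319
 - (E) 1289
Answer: D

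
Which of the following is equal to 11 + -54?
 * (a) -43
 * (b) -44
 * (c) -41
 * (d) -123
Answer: a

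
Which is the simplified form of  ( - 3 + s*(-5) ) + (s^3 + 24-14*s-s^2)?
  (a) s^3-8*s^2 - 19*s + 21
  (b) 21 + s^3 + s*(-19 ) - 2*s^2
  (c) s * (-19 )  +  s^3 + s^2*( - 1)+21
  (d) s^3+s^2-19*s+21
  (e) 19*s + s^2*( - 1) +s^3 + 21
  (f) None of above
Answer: c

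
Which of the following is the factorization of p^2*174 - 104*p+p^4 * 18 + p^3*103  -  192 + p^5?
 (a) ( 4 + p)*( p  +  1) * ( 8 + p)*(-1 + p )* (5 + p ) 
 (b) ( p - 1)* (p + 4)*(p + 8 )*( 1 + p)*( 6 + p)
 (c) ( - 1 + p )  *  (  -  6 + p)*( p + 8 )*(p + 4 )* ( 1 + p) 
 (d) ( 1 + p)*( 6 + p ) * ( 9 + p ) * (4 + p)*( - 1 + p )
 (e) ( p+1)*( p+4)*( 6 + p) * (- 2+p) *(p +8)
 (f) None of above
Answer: b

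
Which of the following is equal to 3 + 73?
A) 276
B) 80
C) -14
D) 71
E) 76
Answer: E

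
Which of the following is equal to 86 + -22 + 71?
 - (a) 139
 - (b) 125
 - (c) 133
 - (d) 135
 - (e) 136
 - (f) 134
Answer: d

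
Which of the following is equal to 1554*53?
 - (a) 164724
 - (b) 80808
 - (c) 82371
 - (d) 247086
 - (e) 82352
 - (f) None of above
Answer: f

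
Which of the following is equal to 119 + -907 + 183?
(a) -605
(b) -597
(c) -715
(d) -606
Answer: a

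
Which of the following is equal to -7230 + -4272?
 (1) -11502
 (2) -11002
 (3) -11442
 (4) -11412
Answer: 1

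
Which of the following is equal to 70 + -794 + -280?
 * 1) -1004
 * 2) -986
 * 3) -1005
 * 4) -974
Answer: 1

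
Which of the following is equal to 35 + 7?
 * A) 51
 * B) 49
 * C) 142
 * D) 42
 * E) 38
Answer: D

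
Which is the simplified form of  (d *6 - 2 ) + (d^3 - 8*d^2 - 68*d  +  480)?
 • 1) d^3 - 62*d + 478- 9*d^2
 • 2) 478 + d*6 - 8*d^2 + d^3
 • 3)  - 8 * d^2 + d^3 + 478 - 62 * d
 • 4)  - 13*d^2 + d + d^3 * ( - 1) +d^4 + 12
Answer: 3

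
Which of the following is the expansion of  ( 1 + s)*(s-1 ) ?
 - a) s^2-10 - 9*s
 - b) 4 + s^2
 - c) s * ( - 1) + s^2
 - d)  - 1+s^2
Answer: d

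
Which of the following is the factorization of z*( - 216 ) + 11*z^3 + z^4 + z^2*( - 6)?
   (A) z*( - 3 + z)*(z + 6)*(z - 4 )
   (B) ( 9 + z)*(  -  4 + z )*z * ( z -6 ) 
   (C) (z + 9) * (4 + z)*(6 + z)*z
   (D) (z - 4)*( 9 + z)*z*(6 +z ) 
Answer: D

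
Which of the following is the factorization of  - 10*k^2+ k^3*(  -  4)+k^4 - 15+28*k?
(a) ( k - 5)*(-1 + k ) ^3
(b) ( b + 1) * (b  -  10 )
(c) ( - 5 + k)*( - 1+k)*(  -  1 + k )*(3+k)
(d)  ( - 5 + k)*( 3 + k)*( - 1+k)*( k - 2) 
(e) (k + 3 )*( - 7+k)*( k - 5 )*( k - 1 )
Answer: c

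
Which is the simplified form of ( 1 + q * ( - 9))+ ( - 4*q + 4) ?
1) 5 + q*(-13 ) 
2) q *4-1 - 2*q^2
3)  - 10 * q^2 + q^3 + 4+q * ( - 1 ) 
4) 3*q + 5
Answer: 1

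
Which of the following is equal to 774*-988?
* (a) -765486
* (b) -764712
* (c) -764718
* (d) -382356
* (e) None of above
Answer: b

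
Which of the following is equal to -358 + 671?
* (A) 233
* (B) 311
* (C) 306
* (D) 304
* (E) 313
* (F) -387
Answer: E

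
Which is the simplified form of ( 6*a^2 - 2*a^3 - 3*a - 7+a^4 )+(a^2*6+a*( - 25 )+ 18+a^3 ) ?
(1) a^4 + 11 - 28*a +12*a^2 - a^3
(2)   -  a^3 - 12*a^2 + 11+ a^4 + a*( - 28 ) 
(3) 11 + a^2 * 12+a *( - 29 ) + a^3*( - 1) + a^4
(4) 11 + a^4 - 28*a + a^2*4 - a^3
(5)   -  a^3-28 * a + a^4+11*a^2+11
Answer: 1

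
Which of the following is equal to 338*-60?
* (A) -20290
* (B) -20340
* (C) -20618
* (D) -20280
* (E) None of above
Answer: D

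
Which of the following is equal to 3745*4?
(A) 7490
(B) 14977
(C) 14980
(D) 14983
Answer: C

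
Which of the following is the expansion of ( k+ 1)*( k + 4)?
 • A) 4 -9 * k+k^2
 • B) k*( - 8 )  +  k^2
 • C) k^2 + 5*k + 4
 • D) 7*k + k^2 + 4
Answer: C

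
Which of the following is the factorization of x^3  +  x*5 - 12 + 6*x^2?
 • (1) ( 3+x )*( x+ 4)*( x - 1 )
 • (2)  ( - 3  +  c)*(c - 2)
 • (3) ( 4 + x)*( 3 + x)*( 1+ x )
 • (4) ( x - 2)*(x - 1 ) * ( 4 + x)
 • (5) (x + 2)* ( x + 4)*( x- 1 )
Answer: 1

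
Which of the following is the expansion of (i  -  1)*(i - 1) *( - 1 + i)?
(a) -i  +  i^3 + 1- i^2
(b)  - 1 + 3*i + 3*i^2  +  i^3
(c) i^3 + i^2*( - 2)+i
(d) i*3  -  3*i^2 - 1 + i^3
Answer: d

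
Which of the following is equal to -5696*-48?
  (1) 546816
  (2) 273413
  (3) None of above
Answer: 3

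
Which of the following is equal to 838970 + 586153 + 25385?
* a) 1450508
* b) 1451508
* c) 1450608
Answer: a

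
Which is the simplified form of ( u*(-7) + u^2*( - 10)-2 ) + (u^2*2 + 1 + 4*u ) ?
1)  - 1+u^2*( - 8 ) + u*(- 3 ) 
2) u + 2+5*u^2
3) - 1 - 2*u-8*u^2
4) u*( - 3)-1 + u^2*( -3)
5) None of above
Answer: 1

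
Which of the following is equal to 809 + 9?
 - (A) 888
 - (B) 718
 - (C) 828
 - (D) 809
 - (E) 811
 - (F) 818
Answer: F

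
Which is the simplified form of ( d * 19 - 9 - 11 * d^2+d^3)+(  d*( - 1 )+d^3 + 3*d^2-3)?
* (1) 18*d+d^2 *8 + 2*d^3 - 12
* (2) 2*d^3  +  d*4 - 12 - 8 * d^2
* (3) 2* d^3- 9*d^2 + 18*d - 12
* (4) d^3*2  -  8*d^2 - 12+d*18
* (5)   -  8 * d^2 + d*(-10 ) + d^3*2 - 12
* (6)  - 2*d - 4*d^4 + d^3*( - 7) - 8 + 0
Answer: 4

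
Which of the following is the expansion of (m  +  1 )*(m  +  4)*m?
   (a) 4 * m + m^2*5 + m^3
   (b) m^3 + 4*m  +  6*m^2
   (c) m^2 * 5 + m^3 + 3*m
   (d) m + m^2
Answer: a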